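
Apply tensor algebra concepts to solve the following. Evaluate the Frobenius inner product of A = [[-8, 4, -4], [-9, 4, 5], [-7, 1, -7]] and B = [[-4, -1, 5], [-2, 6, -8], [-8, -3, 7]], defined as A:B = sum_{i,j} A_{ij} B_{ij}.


A:B = sum over all i,j of A_{ij} * B_{ij}.
Row 1: -8*-4=32, 4*-1=-4, -4*5=-20 => row sum = 8
Row 2: -9*-2=18, 4*6=24, 5*-8=-40 => row sum = 2
Row 3: -7*-8=56, 1*-3=-3, -7*7=-49 => row sum = 4
Total = 8 + 2 + 4 = 14

14


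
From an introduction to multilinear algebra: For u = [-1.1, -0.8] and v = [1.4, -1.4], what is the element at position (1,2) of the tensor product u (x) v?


The outer product entry T_{ij} = u_i * v_j.
We need i=1, j=2.
u_1 = -1.1, v_2 = -1.4
T_{1,2} = -1.1 * -1.4 = 1.54

1.54


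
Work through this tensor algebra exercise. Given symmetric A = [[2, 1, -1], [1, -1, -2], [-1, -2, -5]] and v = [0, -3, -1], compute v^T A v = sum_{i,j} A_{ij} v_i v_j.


First compute Av:
(Av)_1 = 2*0 + 1*-3 + -1*-1 = -2
(Av)_2 = 1*0 + -1*-3 + -2*-1 = 5
(Av)_3 = -1*0 + -2*-3 + -5*-1 = 11
Av = [-2, 5, 11]
Then v^T (Av) = 0*-2 + -3*5 + -1*11
= 0 + -15 + -11 = -26

-26


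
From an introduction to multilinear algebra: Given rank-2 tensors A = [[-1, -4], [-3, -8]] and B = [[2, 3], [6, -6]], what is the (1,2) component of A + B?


Tensor addition is component-wise: (A + B)_{ij} = A_{ij} + B_{ij}.
A_{12} = -4
B_{12} = 3
(A + B)_{12} = -4 + 3 = -1

-1


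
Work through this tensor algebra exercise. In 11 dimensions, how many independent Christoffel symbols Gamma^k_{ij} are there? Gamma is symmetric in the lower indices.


Christoffel symbols Gamma^k_{ij} are symmetric in i,j, so there are d * d(d+1)/2 independent symbols.
d = 11
d(d+1)/2 = 11 * 12 / 2 = 66
Total = 11 * 66 = 726

726


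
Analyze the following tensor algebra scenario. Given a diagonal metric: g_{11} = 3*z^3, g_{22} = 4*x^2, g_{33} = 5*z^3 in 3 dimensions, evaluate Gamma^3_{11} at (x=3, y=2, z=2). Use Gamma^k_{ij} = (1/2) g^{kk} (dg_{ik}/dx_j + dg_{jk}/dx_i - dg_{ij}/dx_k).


For a diagonal metric, Gamma^k_{ij} = (1/2) g^{kk} (dg_{ik}/dx_j + dg_{jk}/dx_i - dg_{ij}/dx_k).
The metric is diagonal, so g_{ab} = 0 for a != b.
At the given point: g_{11} = 24, g_{22} = 36, g_{33} = 40
g^{33} = 1/40
dg_{13}/dx_1 = 0 (off-diagonal)
dg_{13}/dx_1 = 0 (off-diagonal)
dg_{11}/dx_3 = dg_{11}/dx_3 = 36
Numerator = 0 + 0 - 36 = -36
Gamma^3_{11} = -36 / (2 * 40) = -9/20

-9/20


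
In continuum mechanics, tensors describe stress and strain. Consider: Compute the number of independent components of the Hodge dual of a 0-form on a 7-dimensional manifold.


The Hodge dual of a p-form on an n-dimensional manifold is an (n-p)-form.
n = 7, p = 0, so dual degree = 7 - 0 = 7
The number of components is C(n, n-p) = C(7, 7) = 1

1


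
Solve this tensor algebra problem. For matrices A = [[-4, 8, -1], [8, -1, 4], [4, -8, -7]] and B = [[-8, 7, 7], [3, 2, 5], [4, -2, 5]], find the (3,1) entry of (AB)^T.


(AB)^T_{ij} = (AB)_{ji} = sum_k A_{jk} B_{ki}.
For i=3, j=1 we need (AB)_{13}:
A_{11} * B_{13} = -4 * 7 = -28
A_{12} * B_{23} = 8 * 5 = 40
A_{13} * B_{33} = -1 * 5 = -5
Sum = -28 + 40 + -5 = 7

7


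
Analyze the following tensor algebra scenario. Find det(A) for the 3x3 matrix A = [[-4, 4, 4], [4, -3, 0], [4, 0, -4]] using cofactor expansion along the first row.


Expanding along the first row, det(A) = a11*M_11 - a12*M_12 + a13*M_13, where M_1j is the (1,j) minor.
Minor M_11 = -3*-4 - 0*0 = 12
Minor M_12 = 4*-4 - 0*4 = -16
Minor M_13 = 4*0 - -3*4 = 12
det = -4*(12) - 4*(-16) + 4*(12)
    = -48 - -64 + 48
    = 64

64


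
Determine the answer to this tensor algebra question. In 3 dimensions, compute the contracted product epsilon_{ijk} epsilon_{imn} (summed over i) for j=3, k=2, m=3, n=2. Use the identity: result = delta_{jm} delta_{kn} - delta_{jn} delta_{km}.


Using the identity: epsilon_{ijk} epsilon_{imn} = delta_{jm} delta_{kn} - delta_{jn} delta_{km}.
delta_{33} = 1
delta_{22} = 1
delta_{32} = 0
delta_{23} = 0
Result = 1 * 1 - 0 * 0 = 1 - 0 = 1

1


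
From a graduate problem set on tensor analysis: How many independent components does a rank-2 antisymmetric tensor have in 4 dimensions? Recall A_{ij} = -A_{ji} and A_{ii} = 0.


An antisymmetric rank-2 tensor satisfies A_{ij} = -A_{ji}, so diagonal entries are zero.
The independent components are the upper-triangular entries: C(n, 2) = n(n-1)/2.
n = 4
C(4, 2) = 4 * 3 / 2 = 12 / 2 = 6

6


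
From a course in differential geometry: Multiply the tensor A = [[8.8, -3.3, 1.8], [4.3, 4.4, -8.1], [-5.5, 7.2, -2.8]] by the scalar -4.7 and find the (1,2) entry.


Scalar multiplication: (cA)_{ij} = c * A_{ij}.
c = -4.7
A_{12} = -3.3
(cA)_{12} = -4.7 * -3.3 = 15.51

15.51


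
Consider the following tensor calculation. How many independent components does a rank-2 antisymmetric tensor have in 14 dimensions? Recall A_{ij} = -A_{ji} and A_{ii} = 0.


An antisymmetric rank-2 tensor satisfies A_{ij} = -A_{ji}, so diagonal entries are zero.
The independent components are the upper-triangular entries: C(n, 2) = n(n-1)/2.
n = 14
C(14, 2) = 14 * 13 / 2 = 182 / 2 = 91

91


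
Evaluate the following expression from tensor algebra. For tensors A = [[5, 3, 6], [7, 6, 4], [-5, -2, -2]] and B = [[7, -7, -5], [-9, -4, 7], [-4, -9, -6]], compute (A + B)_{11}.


Tensor addition is component-wise: (A + B)_{ij} = A_{ij} + B_{ij}.
A_{11} = 5
B_{11} = 7
(A + B)_{11} = 5 + 7 = 12

12


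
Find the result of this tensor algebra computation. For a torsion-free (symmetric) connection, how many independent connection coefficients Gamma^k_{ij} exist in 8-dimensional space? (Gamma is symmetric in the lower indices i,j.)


Christoffel symbols Gamma^k_{ij} are symmetric in i,j, so there are d * d(d+1)/2 independent symbols.
d = 8
d(d+1)/2 = 8 * 9 / 2 = 36
Total = 8 * 36 = 288

288


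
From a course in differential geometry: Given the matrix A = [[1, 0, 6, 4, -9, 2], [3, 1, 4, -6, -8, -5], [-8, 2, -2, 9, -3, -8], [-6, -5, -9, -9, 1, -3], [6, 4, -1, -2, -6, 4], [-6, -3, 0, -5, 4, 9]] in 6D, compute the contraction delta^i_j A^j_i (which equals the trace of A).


The contraction (trace) of a rank-2 tensor is the sum of its diagonal elements.
Diagonal entries: A[1,1] = 1, A[2,2] = 1, A[3,3] = -2, A[4,4] = -9, A[5,5] = -6, A[6,6] = 9
Tr(A) = 1 + 1 + -2 + -9 + -6 + 9 = -6

-6


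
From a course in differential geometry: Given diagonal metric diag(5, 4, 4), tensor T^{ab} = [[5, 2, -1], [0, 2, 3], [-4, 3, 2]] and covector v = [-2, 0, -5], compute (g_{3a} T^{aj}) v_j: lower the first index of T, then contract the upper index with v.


Step 1: lower the first index. For a diagonal metric, g_{ia} T^{aj} = g_{ii} T^{ij} (no sum on i).
g_{33} = 4
S_3{}^1 = 4 * T^{31} = 4 * -4 = -16
S_3{}^2 = 4 * T^{32} = 4 * 3 = 12
S_3{}^3 = 4 * T^{33} = 4 * 2 = 8
Step 2: contract S_3{}^j with v_j.
S_3{}^1 * v_1 = -16 * -2 = 32
S_3{}^2 * v_2 = 12 * 0 = 0
S_3{}^3 * v_3 = 8 * -5 = -40
Result = 32 + 0 + -40 = -8

-8


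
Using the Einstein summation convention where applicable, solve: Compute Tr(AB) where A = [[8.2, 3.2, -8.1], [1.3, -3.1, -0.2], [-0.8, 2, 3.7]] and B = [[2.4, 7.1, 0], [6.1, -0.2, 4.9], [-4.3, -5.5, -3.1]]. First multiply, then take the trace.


Tr(AB) = sum_i (AB)_{ii} where (AB)_{ii} = sum_k A_{ik} B_{ki}.
(AB)_{11} = 8.2*2.4 + 3.2*6.1 + -8.1*-4.3 = 74.03
(AB)_{22} = 1.3*7.1 + -3.1*-0.2 + -0.2*-5.5 = 10.95
(AB)_{33} = -0.8*0 + 2*4.9 + 3.7*-3.1 = -1.67
Tr(AB) = 74.03 + 10.95 + -1.67 = 83.31

83.31


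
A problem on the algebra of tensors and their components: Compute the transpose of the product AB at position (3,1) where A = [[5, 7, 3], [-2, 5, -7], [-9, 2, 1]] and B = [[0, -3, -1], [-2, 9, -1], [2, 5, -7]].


(AB)^T_{ij} = (AB)_{ji} = sum_k A_{jk} B_{ki}.
For i=3, j=1 we need (AB)_{13}:
A_{11} * B_{13} = 5 * -1 = -5
A_{12} * B_{23} = 7 * -1 = -7
A_{13} * B_{33} = 3 * -7 = -21
Sum = -5 + -7 + -21 = -33

-33


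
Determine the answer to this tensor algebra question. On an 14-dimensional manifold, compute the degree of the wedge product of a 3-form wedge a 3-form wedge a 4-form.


The degree of a wedge product is the sum of the degrees of the individual forms.
Degrees: 3, 3, 4
Total degree = 3 + 3 + 4 = 10

10


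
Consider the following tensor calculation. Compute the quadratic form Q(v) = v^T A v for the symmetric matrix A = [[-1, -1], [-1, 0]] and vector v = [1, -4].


First compute Av:
(Av)_1 = -1*1 + -1*-4 = 3
(Av)_2 = -1*1 + 0*-4 = -1
Av = [3, -1]
Then v^T (Av) = 1*3 + -4*-1
= 3 + 4 = 7

7


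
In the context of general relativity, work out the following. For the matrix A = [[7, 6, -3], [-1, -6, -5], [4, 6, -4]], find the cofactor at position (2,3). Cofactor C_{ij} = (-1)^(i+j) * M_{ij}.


To find cofactor C_{23}, delete row 2 and column 3.
The resulting 2x2 submatrix is: [[7, 6], [4, 6]]
Minor M_{23} = 7*6 - 6*4
  = 42 - 24 = 18
Sign = (-1)^(2+3) = (-1)^5 = -1
Cofactor C_{23} = -1 * 18 = -18

-18


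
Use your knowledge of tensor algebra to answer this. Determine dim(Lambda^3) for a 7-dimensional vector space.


The dimension of the space of p-forms on an n-dimensional space is C(n, p).
n = 7, p = 3
C(7, 3) = 7! / (3! * 4!) = 35

35


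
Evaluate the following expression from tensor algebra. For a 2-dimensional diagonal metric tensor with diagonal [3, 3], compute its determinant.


For a diagonal metric, the determinant is the product of diagonal entries.
Diagonal entries: 3, 3
det(g) = 3 * 3 = 9

9


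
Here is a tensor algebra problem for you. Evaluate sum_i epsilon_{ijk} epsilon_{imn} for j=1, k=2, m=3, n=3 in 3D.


Using the identity: epsilon_{ijk} epsilon_{imn} = delta_{jm} delta_{kn} - delta_{jn} delta_{km}.
delta_{13} = 0
delta_{23} = 0
delta_{13} = 0
delta_{23} = 0
Result = 0 * 0 - 0 * 0 = 0 - 0 = 0

0


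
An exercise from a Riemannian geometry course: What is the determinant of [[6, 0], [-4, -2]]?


For a 2x2 matrix [[a, b], [c, d]], det = a*d - b*c.
a = 6, b = 0, c = -4, d = -2
a*d = 6 * -2 = -12
b*c = 0 * -4 = 0
det = -12 - 0 = -12

-12


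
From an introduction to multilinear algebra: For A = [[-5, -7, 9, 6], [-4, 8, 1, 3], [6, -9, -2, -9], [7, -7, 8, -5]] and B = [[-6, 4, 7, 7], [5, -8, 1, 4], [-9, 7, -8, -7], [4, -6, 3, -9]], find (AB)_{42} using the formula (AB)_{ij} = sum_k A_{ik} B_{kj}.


(AB)_{ij} = sum_k A_{ik} B_{kj}.
For i=4, j=2:
A_{41} * B_{12} = 7 * 4 = 28
A_{42} * B_{22} = -7 * -8 = 56
A_{43} * B_{32} = 8 * 7 = 56
A_{44} * B_{42} = -5 * -6 = 30
Sum = 28 + 56 + 56 + 30 = 170

170


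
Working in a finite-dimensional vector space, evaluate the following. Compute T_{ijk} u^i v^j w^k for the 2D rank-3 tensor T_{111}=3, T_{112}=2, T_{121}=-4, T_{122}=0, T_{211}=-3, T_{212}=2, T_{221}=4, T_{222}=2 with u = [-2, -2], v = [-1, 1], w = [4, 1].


S = sum over i,j,k of T_{ijk} u_i v_j w_k. Expanding all 8 terms:
T_{111}*u_1*v_1*w_1 = 3*-2*-1*4 = 24  (running total: 24)
T_{112}*u_1*v_1*w_2 = 2*-2*-1*1 = 4  (running total: 28)
T_{121}*u_1*v_2*w_1 = -4*-2*1*4 = 32  (running total: 60)
T_{122}*u_1*v_2*w_2 = 0*-2*1*1 = 0  (running total: 60)
T_{211}*u_2*v_1*w_1 = -3*-2*-1*4 = -24  (running total: 36)
T_{212}*u_2*v_1*w_2 = 2*-2*-1*1 = 4  (running total: 40)
T_{221}*u_2*v_2*w_1 = 4*-2*1*4 = -32  (running total: 8)
T_{222}*u_2*v_2*w_2 = 2*-2*1*1 = -4  (running total: 4)
S = 4

4


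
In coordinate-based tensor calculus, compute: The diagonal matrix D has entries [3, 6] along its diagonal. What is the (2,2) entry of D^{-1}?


For a diagonal matrix, the inverse has entries (D^{-1})_{ii} = 1/d_{ii}.
The diagonal entries are: d_{11} = 3, d_{22} = 6
We need (D^{-1})_{22} = 1/d_{22} = 1/6 = 1/6

1/6


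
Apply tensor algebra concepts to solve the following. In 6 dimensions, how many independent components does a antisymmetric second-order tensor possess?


A antisymmetric rank-2 tensor in d dimensions has d(d-1)/2 independent components.
d = 6
d(d-1)/2 = 6 * 5 / 2 = 30 / 2 = 15

15


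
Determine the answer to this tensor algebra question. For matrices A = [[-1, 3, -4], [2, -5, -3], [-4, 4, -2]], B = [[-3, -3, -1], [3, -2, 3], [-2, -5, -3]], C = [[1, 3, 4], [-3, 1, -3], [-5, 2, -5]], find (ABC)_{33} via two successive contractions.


(ABC)_{33} = sum_m (AB)_{3m} C_{m3}. First compute row 3 of AB.
(AB)_{31} = -4*-3 + 4*3 + -2*-2 = 28
(AB)_{32} = -4*-3 + 4*-2 + -2*-5 = 14
(AB)_{33} = -4*-1 + 4*3 + -2*-3 = 22
Now contract with column 3 of C:
(AB)_{31} * C_{13} = 28 * 4 = 112
(AB)_{32} * C_{23} = 14 * -3 = -42
(AB)_{33} * C_{33} = 22 * -5 = -110
(ABC)_{33} = 112 + -42 + -110 = -40

-40


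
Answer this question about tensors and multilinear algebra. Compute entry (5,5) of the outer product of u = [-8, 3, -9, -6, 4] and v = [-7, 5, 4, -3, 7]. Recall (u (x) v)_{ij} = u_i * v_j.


The outer product entry T_{ij} = u_i * v_j.
We need i=5, j=5.
u_5 = 4, v_5 = 7
T_{5,5} = 4 * 7 = 28

28


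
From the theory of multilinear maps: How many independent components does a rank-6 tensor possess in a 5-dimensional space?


The number of components of a rank-r tensor in d dimensions is d^r.
Here d = 5 and r = 6.
5^6 = 15625

15625


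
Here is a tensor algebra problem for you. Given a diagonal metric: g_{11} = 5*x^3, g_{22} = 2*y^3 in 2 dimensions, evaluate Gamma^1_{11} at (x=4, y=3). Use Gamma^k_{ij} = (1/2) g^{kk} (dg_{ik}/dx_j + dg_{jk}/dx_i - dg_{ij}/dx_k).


For a diagonal metric, Gamma^k_{ij} = (1/2) g^{kk} (dg_{ik}/dx_j + dg_{jk}/dx_i - dg_{ij}/dx_k).
The metric is diagonal, so g_{ab} = 0 for a != b.
At the given point: g_{11} = 320, g_{22} = 54
g^{11} = 1/320
dg_{11}/dx_1 = dg_{11}/dx_1 = 240
dg_{11}/dx_1 = dg_{11}/dx_1 = 240
dg_{11}/dx_1 = dg_{11}/dx_1 = 240
Numerator = 240 + 240 - 240 = 240
Gamma^1_{11} = 240 / (2 * 320) = 3/8

3/8


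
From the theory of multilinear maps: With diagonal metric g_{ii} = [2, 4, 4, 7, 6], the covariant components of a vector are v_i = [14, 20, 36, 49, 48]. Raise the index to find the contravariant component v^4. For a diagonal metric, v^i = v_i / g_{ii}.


To raise an index with a diagonal metric: v^i = v_i / g_{ii}.
For index 4: v_4 = 49, g_{44} = 7
v^4 = 49 / 7 = 7

7


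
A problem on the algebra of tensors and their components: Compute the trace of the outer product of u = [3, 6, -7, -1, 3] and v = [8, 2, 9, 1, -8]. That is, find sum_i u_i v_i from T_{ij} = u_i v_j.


The outer product gives T_{ij} = u_i v_j.
The trace (contraction) is Tr(T) = sum_i T_{ii} = sum_i u_i v_i.
Diagonal entries:
T_{11} = u_1 * v_1 = 3 * 8 = 24
T_{22} = u_2 * v_2 = 6 * 2 = 12
T_{33} = u_3 * v_3 = -7 * 9 = -63
T_{44} = u_4 * v_4 = -1 * 1 = -1
T_{55} = u_5 * v_5 = 3 * -8 = -24
Tr(T) = 24 + 12 + -63 + -1 + -24 = -52

-52


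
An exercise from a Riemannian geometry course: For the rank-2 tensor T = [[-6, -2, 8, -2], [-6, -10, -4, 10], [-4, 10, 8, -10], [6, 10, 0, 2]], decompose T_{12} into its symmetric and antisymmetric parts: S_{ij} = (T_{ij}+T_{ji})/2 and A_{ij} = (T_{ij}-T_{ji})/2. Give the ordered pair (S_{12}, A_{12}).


T_{12} = -2
T_{21} = -6
S_{12} = (-2 + -6)/2 = -8/2 = -4
A_{12} = (-2 - -6)/2 = 4/2 = 2
Check: S + A = -4 + 2 = -2 = T_{12}.

(-4, 2)


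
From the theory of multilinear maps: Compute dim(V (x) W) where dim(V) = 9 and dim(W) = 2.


The dimension of a tensor product is the product of dimensions.
dim(V) = 9, dim(W) = 2
dim(V (x) W) = 9 * 2 = 18

18


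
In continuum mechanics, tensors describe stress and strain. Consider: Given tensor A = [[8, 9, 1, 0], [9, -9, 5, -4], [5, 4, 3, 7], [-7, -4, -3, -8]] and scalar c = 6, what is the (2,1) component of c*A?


Scalar multiplication: (cA)_{ij} = c * A_{ij}.
c = 6
A_{21} = 9
(cA)_{21} = 6 * 9 = 54

54


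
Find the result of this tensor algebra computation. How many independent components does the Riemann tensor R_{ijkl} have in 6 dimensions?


The Riemann tensor in d dimensions has d^2(d^2 - 1)/12 independent components.
d = 6, so d^2 = 36
d^2 - 1 = 35
d^2(d^2 - 1) = 36 * 35 = 1260
Divide by 12: 1260 / 12 = 105

105


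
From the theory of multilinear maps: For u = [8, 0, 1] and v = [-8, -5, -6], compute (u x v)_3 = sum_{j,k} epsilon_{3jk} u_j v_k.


(u x v)_3 = sum_{j,k} epsilon_{3jk} u_j v_k. Only permutations of (1,2,3) contribute; the two non-zero terms are:
eps_{312} u_1 v_2 = 1 * 8 * -5 = -40
eps_{321} u_2 v_1 = -1 * 0 * -8 = 0
(u x v)_3 = -40

-40


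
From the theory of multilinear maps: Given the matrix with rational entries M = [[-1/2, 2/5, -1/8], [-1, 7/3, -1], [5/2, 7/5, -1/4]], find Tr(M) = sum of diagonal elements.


The trace is the sum of diagonal entries.
Diagonal: M[1,1] = -1/2, M[2,2] = 7/3, M[3,3] = -1/4
Tr(M) = -1/2 + 7/3 + -1/4
Computing step by step:
After adding M[1,1]: -1/2
After adding M[2,2]: 11/6
After adding M[3,3]: 19/12
Tr(M) = 19/12

19/12


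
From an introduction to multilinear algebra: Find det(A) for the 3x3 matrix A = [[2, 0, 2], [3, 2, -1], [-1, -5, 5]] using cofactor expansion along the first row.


Expanding along the first row, det(A) = a11*M_11 - a12*M_12 + a13*M_13, where M_1j is the (1,j) minor.
Minor M_11 = 2*5 - -1*-5 = 5
Minor M_12 = 3*5 - -1*-1 = 14
Minor M_13 = 3*-5 - 2*-1 = -13
det = 2*(5) - 0*(14) + 2*(-13)
    = 10 - 0 + -26
    = -16

-16


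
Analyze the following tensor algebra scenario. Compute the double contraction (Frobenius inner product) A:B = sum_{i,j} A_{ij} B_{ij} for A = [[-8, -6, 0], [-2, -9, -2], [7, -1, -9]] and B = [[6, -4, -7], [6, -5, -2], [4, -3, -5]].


A:B = sum over all i,j of A_{ij} * B_{ij}.
Row 1: -8*6=-48, -6*-4=24, 0*-7=0 => row sum = -24
Row 2: -2*6=-12, -9*-5=45, -2*-2=4 => row sum = 37
Row 3: 7*4=28, -1*-3=3, -9*-5=45 => row sum = 76
Total = -24 + 37 + 76 = 89

89


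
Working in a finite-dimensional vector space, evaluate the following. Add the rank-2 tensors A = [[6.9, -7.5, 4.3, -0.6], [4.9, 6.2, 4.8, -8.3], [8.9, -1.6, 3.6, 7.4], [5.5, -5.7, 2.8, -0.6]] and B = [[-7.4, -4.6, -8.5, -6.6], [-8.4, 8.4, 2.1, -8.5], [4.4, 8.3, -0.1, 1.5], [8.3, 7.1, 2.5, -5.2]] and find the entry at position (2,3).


Tensor addition is component-wise: (A + B)_{ij} = A_{ij} + B_{ij}.
A_{23} = 4.8
B_{23} = 2.1
(A + B)_{23} = 4.8 + 2.1 = 6.9

6.9


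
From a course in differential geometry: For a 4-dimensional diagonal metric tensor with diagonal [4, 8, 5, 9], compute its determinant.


For a diagonal metric, the determinant is the product of diagonal entries.
Diagonal entries: 4, 8, 5, 9
det(g) = 4 * 8 * 5 * 9 = 1440

1440


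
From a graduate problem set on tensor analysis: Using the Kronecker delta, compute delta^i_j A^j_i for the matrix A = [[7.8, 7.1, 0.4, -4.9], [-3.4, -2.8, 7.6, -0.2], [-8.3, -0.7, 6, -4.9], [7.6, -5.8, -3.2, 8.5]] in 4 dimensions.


The contraction (trace) of a rank-2 tensor is the sum of its diagonal elements.
Diagonal entries: A[1,1] = 7.8, A[2,2] = -2.8, A[3,3] = 6, A[4,4] = 8.5
Tr(A) = 7.8 + -2.8 + 6 + 8.5 = 19.5

19.5


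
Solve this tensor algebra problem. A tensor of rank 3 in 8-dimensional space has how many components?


The number of components of a rank-r tensor in d dimensions is d^r.
Here d = 8 and r = 3.
8^3 = 512

512


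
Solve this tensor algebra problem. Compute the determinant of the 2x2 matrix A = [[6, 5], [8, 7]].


For a 2x2 matrix [[a, b], [c, d]], det = a*d - b*c.
a = 6, b = 5, c = 8, d = 7
a*d = 6 * 7 = 42
b*c = 5 * 8 = 40
det = 42 - 40 = 2

2


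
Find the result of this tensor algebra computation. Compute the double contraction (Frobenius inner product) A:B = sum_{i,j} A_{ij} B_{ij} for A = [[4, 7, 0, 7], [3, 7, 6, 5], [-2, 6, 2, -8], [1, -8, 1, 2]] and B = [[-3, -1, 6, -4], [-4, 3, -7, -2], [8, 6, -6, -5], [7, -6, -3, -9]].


A:B = sum over all i,j of A_{ij} * B_{ij}.
Row 1: 4*-3=-12, 7*-1=-7, 0*6=0, 7*-4=-28 => row sum = -47
Row 2: 3*-4=-12, 7*3=21, 6*-7=-42, 5*-2=-10 => row sum = -43
Row 3: -2*8=-16, 6*6=36, 2*-6=-12, -8*-5=40 => row sum = 48
Row 4: 1*7=7, -8*-6=48, 1*-3=-3, 2*-9=-18 => row sum = 34
Total = -47 + -43 + 48 + 34 = -8

-8


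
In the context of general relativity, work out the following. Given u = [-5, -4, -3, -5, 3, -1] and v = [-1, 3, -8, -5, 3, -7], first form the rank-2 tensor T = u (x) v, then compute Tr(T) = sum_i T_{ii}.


The outer product gives T_{ij} = u_i v_j.
The trace (contraction) is Tr(T) = sum_i T_{ii} = sum_i u_i v_i.
Diagonal entries:
T_{11} = u_1 * v_1 = -5 * -1 = 5
T_{22} = u_2 * v_2 = -4 * 3 = -12
T_{33} = u_3 * v_3 = -3 * -8 = 24
T_{44} = u_4 * v_4 = -5 * -5 = 25
T_{55} = u_5 * v_5 = 3 * 3 = 9
T_{66} = u_6 * v_6 = -1 * -7 = 7
Tr(T) = 5 + -12 + 24 + 25 + 9 + 7 = 58

58


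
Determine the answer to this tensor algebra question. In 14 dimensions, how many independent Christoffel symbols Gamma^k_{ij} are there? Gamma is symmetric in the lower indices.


Christoffel symbols Gamma^k_{ij} are symmetric in i,j, so there are d * d(d+1)/2 independent symbols.
d = 14
d(d+1)/2 = 14 * 15 / 2 = 105
Total = 14 * 105 = 1470

1470


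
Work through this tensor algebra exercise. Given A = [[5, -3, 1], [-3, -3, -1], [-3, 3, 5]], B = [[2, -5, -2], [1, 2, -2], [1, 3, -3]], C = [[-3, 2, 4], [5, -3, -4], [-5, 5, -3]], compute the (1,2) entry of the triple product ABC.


(ABC)_{12} = sum_m (AB)_{1m} C_{m2}. First compute row 1 of AB.
(AB)_{11} = 5*2 + -3*1 + 1*1 = 8
(AB)_{12} = 5*-5 + -3*2 + 1*3 = -28
(AB)_{13} = 5*-2 + -3*-2 + 1*-3 = -7
Now contract with column 2 of C:
(AB)_{11} * C_{12} = 8 * 2 = 16
(AB)_{12} * C_{22} = -28 * -3 = 84
(AB)_{13} * C_{32} = -7 * 5 = -35
(ABC)_{12} = 16 + 84 + -35 = 65

65


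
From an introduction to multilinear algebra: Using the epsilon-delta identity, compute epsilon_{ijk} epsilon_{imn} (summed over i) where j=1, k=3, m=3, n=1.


Using the identity: epsilon_{ijk} epsilon_{imn} = delta_{jm} delta_{kn} - delta_{jn} delta_{km}.
delta_{13} = 0
delta_{31} = 0
delta_{11} = 1
delta_{33} = 1
Result = 0 * 0 - 1 * 1 = 0 - 1 = -1

-1


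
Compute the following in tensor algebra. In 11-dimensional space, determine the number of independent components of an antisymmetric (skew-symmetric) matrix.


An antisymmetric rank-2 tensor satisfies A_{ij} = -A_{ji}, so diagonal entries are zero.
The independent components are the upper-triangular entries: C(n, 2) = n(n-1)/2.
n = 11
C(11, 2) = 11 * 10 / 2 = 110 / 2 = 55

55


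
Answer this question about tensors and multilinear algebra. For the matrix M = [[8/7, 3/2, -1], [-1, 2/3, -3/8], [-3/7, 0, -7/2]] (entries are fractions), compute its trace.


The trace is the sum of diagonal entries.
Diagonal: M[1,1] = 8/7, M[2,2] = 2/3, M[3,3] = -7/2
Tr(M) = 8/7 + 2/3 + -7/2
Computing step by step:
After adding M[1,1]: 8/7
After adding M[2,2]: 38/21
After adding M[3,3]: -71/42
Tr(M) = -71/42

-71/42


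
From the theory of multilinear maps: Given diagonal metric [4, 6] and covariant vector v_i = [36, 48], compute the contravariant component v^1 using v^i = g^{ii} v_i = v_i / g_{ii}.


To raise an index with a diagonal metric: v^i = v_i / g_{ii}.
For index 1: v_1 = 36, g_{11} = 4
v^1 = 36 / 4 = 9

9


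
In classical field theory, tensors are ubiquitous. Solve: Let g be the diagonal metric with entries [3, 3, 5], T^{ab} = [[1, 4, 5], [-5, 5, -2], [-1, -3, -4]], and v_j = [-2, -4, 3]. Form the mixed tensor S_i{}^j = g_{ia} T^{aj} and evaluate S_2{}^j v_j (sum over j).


Step 1: lower the first index. For a diagonal metric, g_{ia} T^{aj} = g_{ii} T^{ij} (no sum on i).
g_{22} = 3
S_2{}^1 = 3 * T^{21} = 3 * -5 = -15
S_2{}^2 = 3 * T^{22} = 3 * 5 = 15
S_2{}^3 = 3 * T^{23} = 3 * -2 = -6
Step 2: contract S_2{}^j with v_j.
S_2{}^1 * v_1 = -15 * -2 = 30
S_2{}^2 * v_2 = 15 * -4 = -60
S_2{}^3 * v_3 = -6 * 3 = -18
Result = 30 + -60 + -18 = -48

-48


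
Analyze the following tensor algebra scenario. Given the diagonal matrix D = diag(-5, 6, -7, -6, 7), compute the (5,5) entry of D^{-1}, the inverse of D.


For a diagonal matrix, the inverse has entries (D^{-1})_{ii} = 1/d_{ii}.
The diagonal entries are: d_{11} = -5, d_{22} = 6, d_{33} = -7, d_{44} = -6, d_{55} = 7
We need (D^{-1})_{55} = 1/d_{55} = 1/7 = 1/7

1/7


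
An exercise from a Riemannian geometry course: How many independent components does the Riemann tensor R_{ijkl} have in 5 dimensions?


The Riemann tensor in d dimensions has d^2(d^2 - 1)/12 independent components.
d = 5, so d^2 = 25
d^2 - 1 = 24
d^2(d^2 - 1) = 25 * 24 = 600
Divide by 12: 600 / 12 = 50

50


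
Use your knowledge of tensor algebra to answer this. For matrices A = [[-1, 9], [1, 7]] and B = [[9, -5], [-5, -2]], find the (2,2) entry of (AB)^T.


(AB)^T_{ij} = (AB)_{ji} = sum_k A_{jk} B_{ki}.
For i=2, j=2 we need (AB)_{22}:
A_{21} * B_{12} = 1 * -5 = -5
A_{22} * B_{22} = 7 * -2 = -14
Sum = -5 + -14 = -19

-19


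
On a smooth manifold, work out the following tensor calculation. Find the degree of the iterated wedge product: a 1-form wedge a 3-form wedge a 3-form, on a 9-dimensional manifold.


The degree of a wedge product is the sum of the degrees of the individual forms.
Degrees: 1, 3, 3
Total degree = 1 + 3 + 3 = 7

7


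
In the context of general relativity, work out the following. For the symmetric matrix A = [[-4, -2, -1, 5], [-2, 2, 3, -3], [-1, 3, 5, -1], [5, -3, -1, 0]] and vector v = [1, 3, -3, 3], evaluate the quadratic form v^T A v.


First compute Av:
(Av)_1 = -4*1 + -2*3 + -1*-3 + 5*3 = 8
(Av)_2 = -2*1 + 2*3 + 3*-3 + -3*3 = -14
(Av)_3 = -1*1 + 3*3 + 5*-3 + -1*3 = -10
(Av)_4 = 5*1 + -3*3 + -1*-3 + 0*3 = -1
Av = [8, -14, -10, -1]
Then v^T (Av) = 1*8 + 3*-14 + -3*-10 + 3*-1
= 8 + -42 + 30 + -3 = -7

-7


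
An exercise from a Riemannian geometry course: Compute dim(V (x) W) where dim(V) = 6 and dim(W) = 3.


The dimension of a tensor product is the product of dimensions.
dim(V) = 6, dim(W) = 3
dim(V (x) W) = 6 * 3 = 18

18


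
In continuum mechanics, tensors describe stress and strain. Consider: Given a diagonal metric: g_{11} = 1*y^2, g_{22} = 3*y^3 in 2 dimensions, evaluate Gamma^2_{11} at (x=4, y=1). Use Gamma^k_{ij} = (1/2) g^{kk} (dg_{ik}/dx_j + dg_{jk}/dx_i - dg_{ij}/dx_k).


For a diagonal metric, Gamma^k_{ij} = (1/2) g^{kk} (dg_{ik}/dx_j + dg_{jk}/dx_i - dg_{ij}/dx_k).
The metric is diagonal, so g_{ab} = 0 for a != b.
At the given point: g_{11} = 1, g_{22} = 3
g^{22} = 1/3
dg_{12}/dx_1 = 0 (off-diagonal)
dg_{12}/dx_1 = 0 (off-diagonal)
dg_{11}/dx_2 = dg_{11}/dx_2 = 2
Numerator = 0 + 0 - 2 = -2
Gamma^2_{11} = -2 / (2 * 3) = -1/3

-1/3


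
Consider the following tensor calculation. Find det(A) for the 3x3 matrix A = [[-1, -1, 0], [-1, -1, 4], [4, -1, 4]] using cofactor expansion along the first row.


Expanding along the first row, det(A) = a11*M_11 - a12*M_12 + a13*M_13, where M_1j is the (1,j) minor.
Minor M_11 = -1*4 - 4*-1 = 0
Minor M_12 = -1*4 - 4*4 = -20
Minor M_13 = -1*-1 - -1*4 = 5
det = -1*(0) - -1*(-20) + 0*(5)
    = 0 - 20 + 0
    = -20

-20


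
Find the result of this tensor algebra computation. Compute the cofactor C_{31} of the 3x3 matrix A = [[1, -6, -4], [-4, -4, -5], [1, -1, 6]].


To find cofactor C_{31}, delete row 3 and column 1.
The resulting 2x2 submatrix is: [[-6, -4], [-4, -5]]
Minor M_{31} = -6*-5 - -4*-4
  = 30 - 16 = 14
Sign = (-1)^(3+1) = (-1)^4 = 1
Cofactor C_{31} = 1 * 14 = 14

14


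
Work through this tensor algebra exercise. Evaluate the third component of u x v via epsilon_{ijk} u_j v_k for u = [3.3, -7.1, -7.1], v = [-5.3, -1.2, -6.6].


(u x v)_3 = sum_{j,k} epsilon_{3jk} u_j v_k. Only permutations of (1,2,3) contribute; the two non-zero terms are:
eps_{312} u_1 v_2 = 1 * 3.3 * -1.2 = -3.96
eps_{321} u_2 v_1 = -1 * -7.1 * -5.3 = -37.63
(u x v)_3 = -41.59

-41.59


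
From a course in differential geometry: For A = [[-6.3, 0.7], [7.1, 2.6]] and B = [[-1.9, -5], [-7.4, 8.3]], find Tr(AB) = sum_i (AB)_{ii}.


Tr(AB) = sum_i (AB)_{ii} where (AB)_{ii} = sum_k A_{ik} B_{ki}.
(AB)_{11} = -6.3*-1.9 + 0.7*-7.4 = 6.79
(AB)_{22} = 7.1*-5 + 2.6*8.3 = -13.92
Tr(AB) = 6.79 + -13.92 = -7.13

-7.13


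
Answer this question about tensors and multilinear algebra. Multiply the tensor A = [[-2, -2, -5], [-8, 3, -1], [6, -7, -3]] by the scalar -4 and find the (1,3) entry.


Scalar multiplication: (cA)_{ij} = c * A_{ij}.
c = -4
A_{13} = -5
(cA)_{13} = -4 * -5 = 20

20


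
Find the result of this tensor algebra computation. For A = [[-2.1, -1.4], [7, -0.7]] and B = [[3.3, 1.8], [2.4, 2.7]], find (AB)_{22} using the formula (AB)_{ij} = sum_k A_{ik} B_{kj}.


(AB)_{ij} = sum_k A_{ik} B_{kj}.
For i=2, j=2:
A_{21} * B_{12} = 7 * 1.8 = 12.6
A_{22} * B_{22} = -0.7 * 2.7 = -1.89
Sum = 12.6 + -1.89 = 10.71

10.71


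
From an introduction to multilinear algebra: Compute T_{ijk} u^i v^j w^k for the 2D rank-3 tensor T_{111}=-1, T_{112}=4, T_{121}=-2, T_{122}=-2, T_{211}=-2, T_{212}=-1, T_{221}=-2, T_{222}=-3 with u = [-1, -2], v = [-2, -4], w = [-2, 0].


S = sum over i,j,k of T_{ijk} u_i v_j w_k. Expanding all 8 terms:
T_{111}*u_1*v_1*w_1 = -1*-1*-2*-2 = 4  (running total: 4)
T_{112}*u_1*v_1*w_2 = 4*-1*-2*0 = 0  (running total: 4)
T_{121}*u_1*v_2*w_1 = -2*-1*-4*-2 = 16  (running total: 20)
T_{122}*u_1*v_2*w_2 = -2*-1*-4*0 = 0  (running total: 20)
T_{211}*u_2*v_1*w_1 = -2*-2*-2*-2 = 16  (running total: 36)
T_{212}*u_2*v_1*w_2 = -1*-2*-2*0 = 0  (running total: 36)
T_{221}*u_2*v_2*w_1 = -2*-2*-4*-2 = 32  (running total: 68)
T_{222}*u_2*v_2*w_2 = -3*-2*-4*0 = 0  (running total: 68)
S = 68

68


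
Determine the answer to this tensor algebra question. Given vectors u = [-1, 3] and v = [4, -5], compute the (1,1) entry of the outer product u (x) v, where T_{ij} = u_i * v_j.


The outer product entry T_{ij} = u_i * v_j.
We need i=1, j=1.
u_1 = -1, v_1 = 4
T_{1,1} = -1 * 4 = -4

-4


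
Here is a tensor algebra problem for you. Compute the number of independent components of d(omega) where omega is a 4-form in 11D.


The exterior derivative of a p-form is a (p+1)-form.
Its number of independent components is C(n, p+1).
n = 11, p+1 = 5
C(11, 5) = 462

462


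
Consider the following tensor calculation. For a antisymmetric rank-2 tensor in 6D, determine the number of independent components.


A antisymmetric rank-2 tensor in d dimensions has d(d-1)/2 independent components.
d = 6
d(d-1)/2 = 6 * 5 / 2 = 30 / 2 = 15

15


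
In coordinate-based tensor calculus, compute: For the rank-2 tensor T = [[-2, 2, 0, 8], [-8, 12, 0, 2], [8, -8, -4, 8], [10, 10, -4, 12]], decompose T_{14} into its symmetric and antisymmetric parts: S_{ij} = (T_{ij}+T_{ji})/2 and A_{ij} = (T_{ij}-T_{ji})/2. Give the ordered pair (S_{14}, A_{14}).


T_{14} = 8
T_{41} = 10
S_{14} = (8 + 10)/2 = 18/2 = 9
A_{14} = (8 - 10)/2 = -2/2 = -1
Check: S + A = 9 + -1 = 8 = T_{14}.

(9, -1)


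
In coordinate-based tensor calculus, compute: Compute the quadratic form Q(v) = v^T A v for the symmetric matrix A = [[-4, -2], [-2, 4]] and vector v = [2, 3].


First compute Av:
(Av)_1 = -4*2 + -2*3 = -14
(Av)_2 = -2*2 + 4*3 = 8
Av = [-14, 8]
Then v^T (Av) = 2*-14 + 3*8
= -28 + 24 = -4

-4


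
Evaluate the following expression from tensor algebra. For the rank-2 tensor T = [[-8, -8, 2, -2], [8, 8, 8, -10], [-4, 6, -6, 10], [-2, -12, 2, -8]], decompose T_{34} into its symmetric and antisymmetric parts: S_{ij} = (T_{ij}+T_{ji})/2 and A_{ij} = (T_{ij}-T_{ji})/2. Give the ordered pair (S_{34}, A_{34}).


T_{34} = 10
T_{43} = 2
S_{34} = (10 + 2)/2 = 12/2 = 6
A_{34} = (10 - 2)/2 = 8/2 = 4
Check: S + A = 6 + 4 = 10 = T_{34}.

(6, 4)


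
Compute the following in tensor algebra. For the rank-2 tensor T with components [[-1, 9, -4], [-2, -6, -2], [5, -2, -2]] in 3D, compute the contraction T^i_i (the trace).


The contraction (trace) of a rank-2 tensor is the sum of its diagonal elements.
Diagonal entries: A[1,1] = -1, A[2,2] = -6, A[3,3] = -2
Tr(A) = -1 + -6 + -2 = -9

-9


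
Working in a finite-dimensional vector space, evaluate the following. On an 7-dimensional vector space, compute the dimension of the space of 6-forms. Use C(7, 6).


The dimension of the space of p-forms on an n-dimensional space is C(n, p).
n = 7, p = 6
C(7, 6) = 7! / (6! * 1!) = 7

7


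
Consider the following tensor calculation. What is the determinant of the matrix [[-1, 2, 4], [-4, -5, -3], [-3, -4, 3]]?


Expanding along the first row, det(A) = a11*M_11 - a12*M_12 + a13*M_13, where M_1j is the (1,j) minor.
Minor M_11 = -5*3 - -3*-4 = -27
Minor M_12 = -4*3 - -3*-3 = -21
Minor M_13 = -4*-4 - -5*-3 = 1
det = -1*(-27) - 2*(-21) + 4*(1)
    = 27 - -42 + 4
    = 73

73


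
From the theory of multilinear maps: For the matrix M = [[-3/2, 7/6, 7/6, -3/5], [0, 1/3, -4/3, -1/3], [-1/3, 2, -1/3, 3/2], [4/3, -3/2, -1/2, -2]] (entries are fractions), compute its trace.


The trace is the sum of diagonal entries.
Diagonal: M[1,1] = -3/2, M[2,2] = 1/3, M[3,3] = -1/3, M[4,4] = -2
Tr(M) = -3/2 + 1/3 + -1/3 + -2
Computing step by step:
After adding M[1,1]: -3/2
After adding M[2,2]: -7/6
After adding M[3,3]: -3/2
After adding M[4,4]: -7/2
Tr(M) = -7/2

-7/2


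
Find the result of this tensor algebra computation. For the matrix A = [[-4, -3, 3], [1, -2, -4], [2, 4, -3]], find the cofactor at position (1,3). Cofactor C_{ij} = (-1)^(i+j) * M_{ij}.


To find cofactor C_{13}, delete row 1 and column 3.
The resulting 2x2 submatrix is: [[1, -2], [2, 4]]
Minor M_{13} = 1*4 - -2*2
  = 4 - -4 = 8
Sign = (-1)^(1+3) = (-1)^4 = 1
Cofactor C_{13} = 1 * 8 = 8

8


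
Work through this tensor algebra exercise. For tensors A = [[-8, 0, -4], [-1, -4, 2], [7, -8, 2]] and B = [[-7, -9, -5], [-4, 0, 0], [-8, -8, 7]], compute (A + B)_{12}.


Tensor addition is component-wise: (A + B)_{ij} = A_{ij} + B_{ij}.
A_{12} = 0
B_{12} = -9
(A + B)_{12} = 0 + -9 = -9

-9


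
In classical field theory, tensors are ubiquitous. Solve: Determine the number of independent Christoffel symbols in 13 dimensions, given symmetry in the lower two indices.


Christoffel symbols Gamma^k_{ij} are symmetric in i,j, so there are d * d(d+1)/2 independent symbols.
d = 13
d(d+1)/2 = 13 * 14 / 2 = 91
Total = 13 * 91 = 1183

1183


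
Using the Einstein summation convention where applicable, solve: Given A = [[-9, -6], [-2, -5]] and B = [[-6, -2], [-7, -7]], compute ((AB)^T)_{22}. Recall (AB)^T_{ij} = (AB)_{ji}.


(AB)^T_{ij} = (AB)_{ji} = sum_k A_{jk} B_{ki}.
For i=2, j=2 we need (AB)_{22}:
A_{21} * B_{12} = -2 * -2 = 4
A_{22} * B_{22} = -5 * -7 = 35
Sum = 4 + 35 = 39

39


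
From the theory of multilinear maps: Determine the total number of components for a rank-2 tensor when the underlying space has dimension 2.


The number of components of a rank-r tensor in d dimensions is d^r.
Here d = 2 and r = 2.
2^2 = 4

4


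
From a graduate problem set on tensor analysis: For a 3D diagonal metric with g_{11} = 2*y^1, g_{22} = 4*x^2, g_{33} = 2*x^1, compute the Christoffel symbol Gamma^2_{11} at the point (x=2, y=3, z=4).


For a diagonal metric, Gamma^k_{ij} = (1/2) g^{kk} (dg_{ik}/dx_j + dg_{jk}/dx_i - dg_{ij}/dx_k).
The metric is diagonal, so g_{ab} = 0 for a != b.
At the given point: g_{11} = 6, g_{22} = 16, g_{33} = 4
g^{22} = 1/16
dg_{12}/dx_1 = 0 (off-diagonal)
dg_{12}/dx_1 = 0 (off-diagonal)
dg_{11}/dx_2 = dg_{11}/dx_2 = 2
Numerator = 0 + 0 - 2 = -2
Gamma^2_{11} = -2 / (2 * 16) = -1/16

-1/16


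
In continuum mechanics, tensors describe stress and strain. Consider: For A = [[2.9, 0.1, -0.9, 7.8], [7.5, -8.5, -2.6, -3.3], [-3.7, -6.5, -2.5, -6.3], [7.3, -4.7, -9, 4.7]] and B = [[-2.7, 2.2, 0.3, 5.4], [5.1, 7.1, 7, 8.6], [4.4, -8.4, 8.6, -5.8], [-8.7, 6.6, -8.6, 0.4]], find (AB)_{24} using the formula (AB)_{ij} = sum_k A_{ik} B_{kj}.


(AB)_{ij} = sum_k A_{ik} B_{kj}.
For i=2, j=4:
A_{21} * B_{14} = 7.5 * 5.4 = 40.5
A_{22} * B_{24} = -8.5 * 8.6 = -73.1
A_{23} * B_{34} = -2.6 * -5.8 = 15.08
A_{24} * B_{44} = -3.3 * 0.4 = -1.32
Sum = 40.5 + -73.1 + 15.08 + -1.32 = -18.84

-18.84


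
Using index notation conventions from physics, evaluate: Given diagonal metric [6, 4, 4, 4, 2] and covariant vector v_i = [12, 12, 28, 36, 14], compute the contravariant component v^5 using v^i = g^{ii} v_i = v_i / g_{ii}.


To raise an index with a diagonal metric: v^i = v_i / g_{ii}.
For index 5: v_5 = 14, g_{55} = 2
v^5 = 14 / 2 = 7

7


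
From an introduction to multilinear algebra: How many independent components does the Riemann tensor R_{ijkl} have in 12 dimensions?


The Riemann tensor in d dimensions has d^2(d^2 - 1)/12 independent components.
d = 12, so d^2 = 144
d^2 - 1 = 143
d^2(d^2 - 1) = 144 * 143 = 20592
Divide by 12: 20592 / 12 = 1716

1716


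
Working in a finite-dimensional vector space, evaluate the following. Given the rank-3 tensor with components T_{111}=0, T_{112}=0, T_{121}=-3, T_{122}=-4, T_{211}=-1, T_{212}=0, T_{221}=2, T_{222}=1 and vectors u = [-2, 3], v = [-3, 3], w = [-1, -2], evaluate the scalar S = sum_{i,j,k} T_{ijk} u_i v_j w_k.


S = sum over i,j,k of T_{ijk} u_i v_j w_k. Expanding all 8 terms:
T_{111}*u_1*v_1*w_1 = 0*-2*-3*-1 = 0  (running total: 0)
T_{112}*u_1*v_1*w_2 = 0*-2*-3*-2 = 0  (running total: 0)
T_{121}*u_1*v_2*w_1 = -3*-2*3*-1 = -18  (running total: -18)
T_{122}*u_1*v_2*w_2 = -4*-2*3*-2 = -48  (running total: -66)
T_{211}*u_2*v_1*w_1 = -1*3*-3*-1 = -9  (running total: -75)
T_{212}*u_2*v_1*w_2 = 0*3*-3*-2 = 0  (running total: -75)
T_{221}*u_2*v_2*w_1 = 2*3*3*-1 = -18  (running total: -93)
T_{222}*u_2*v_2*w_2 = 1*3*3*-2 = -18  (running total: -111)
S = -111

-111


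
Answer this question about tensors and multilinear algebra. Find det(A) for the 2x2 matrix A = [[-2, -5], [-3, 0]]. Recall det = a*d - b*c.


For a 2x2 matrix [[a, b], [c, d]], det = a*d - b*c.
a = -2, b = -5, c = -3, d = 0
a*d = -2 * 0 = 0
b*c = -5 * -3 = 15
det = 0 - 15 = -15

-15


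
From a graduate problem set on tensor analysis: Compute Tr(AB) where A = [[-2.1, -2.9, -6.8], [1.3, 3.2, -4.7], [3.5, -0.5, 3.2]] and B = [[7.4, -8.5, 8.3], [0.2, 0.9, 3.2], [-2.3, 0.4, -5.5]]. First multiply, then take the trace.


Tr(AB) = sum_i (AB)_{ii} where (AB)_{ii} = sum_k A_{ik} B_{ki}.
(AB)_{11} = -2.1*7.4 + -2.9*0.2 + -6.8*-2.3 = -0.48
(AB)_{22} = 1.3*-8.5 + 3.2*0.9 + -4.7*0.4 = -10.05
(AB)_{33} = 3.5*8.3 + -0.5*3.2 + 3.2*-5.5 = 9.85
Tr(AB) = -0.48 + -10.05 + 9.85 = -0.68

-0.68


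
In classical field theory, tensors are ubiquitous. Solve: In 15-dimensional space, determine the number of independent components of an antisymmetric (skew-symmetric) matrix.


An antisymmetric rank-2 tensor satisfies A_{ij} = -A_{ji}, so diagonal entries are zero.
The independent components are the upper-triangular entries: C(n, 2) = n(n-1)/2.
n = 15
C(15, 2) = 15 * 14 / 2 = 210 / 2 = 105

105


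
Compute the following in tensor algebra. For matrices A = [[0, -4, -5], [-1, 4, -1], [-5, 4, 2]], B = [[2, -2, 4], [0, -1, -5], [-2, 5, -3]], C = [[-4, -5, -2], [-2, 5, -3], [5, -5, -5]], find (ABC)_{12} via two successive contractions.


(ABC)_{12} = sum_m (AB)_{1m} C_{m2}. First compute row 1 of AB.
(AB)_{11} = 0*2 + -4*0 + -5*-2 = 10
(AB)_{12} = 0*-2 + -4*-1 + -5*5 = -21
(AB)_{13} = 0*4 + -4*-5 + -5*-3 = 35
Now contract with column 2 of C:
(AB)_{11} * C_{12} = 10 * -5 = -50
(AB)_{12} * C_{22} = -21 * 5 = -105
(AB)_{13} * C_{32} = 35 * -5 = -175
(ABC)_{12} = -50 + -105 + -175 = -330

-330


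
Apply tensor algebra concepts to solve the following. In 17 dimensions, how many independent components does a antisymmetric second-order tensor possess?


A antisymmetric rank-2 tensor in d dimensions has d(d-1)/2 independent components.
d = 17
d(d-1)/2 = 17 * 16 / 2 = 272 / 2 = 136

136


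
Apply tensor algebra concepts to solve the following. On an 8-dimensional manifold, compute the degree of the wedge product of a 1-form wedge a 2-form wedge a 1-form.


The degree of a wedge product is the sum of the degrees of the individual forms.
Degrees: 1, 2, 1
Total degree = 1 + 2 + 1 = 4

4


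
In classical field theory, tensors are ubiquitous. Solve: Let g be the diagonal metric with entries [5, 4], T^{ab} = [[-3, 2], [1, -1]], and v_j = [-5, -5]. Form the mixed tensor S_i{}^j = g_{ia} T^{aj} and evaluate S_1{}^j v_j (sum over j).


Step 1: lower the first index. For a diagonal metric, g_{ia} T^{aj} = g_{ii} T^{ij} (no sum on i).
g_{11} = 5
S_1{}^1 = 5 * T^{11} = 5 * -3 = -15
S_1{}^2 = 5 * T^{12} = 5 * 2 = 10
Step 2: contract S_1{}^j with v_j.
S_1{}^1 * v_1 = -15 * -5 = 75
S_1{}^2 * v_2 = 10 * -5 = -50
Result = 75 + -50 = 25

25
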